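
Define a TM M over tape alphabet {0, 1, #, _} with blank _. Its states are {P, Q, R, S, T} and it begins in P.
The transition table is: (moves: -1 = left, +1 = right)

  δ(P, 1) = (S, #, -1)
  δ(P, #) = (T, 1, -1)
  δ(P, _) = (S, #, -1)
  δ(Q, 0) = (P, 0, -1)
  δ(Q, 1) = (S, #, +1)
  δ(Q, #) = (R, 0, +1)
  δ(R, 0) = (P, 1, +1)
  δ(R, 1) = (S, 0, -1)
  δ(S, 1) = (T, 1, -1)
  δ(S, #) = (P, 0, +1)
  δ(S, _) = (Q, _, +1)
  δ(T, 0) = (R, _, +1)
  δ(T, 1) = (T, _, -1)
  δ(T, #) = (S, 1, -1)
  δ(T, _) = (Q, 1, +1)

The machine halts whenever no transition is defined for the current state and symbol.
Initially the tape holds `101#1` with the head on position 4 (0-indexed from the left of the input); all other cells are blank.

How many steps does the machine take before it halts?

18

P | _101#[1]   read 1 → write #, move -1, go to S
S | _101[#]#   read # → write 0, move +1, go to P
P | _1010[#]   read # → write 1, move -1, go to T
T | _101[0]1   read 0 → write _, move +1, go to R
R | _101_[1]   read 1 → write 0, move -1, go to S
S | _101[_]0   read _ → write _, move +1, go to Q
Q | _101_[0]   read 0 → write 0, move -1, go to P
P | _101[_]0   read _ → write #, move -1, go to S
S | _10[1]#0   read 1 → write 1, move -1, go to T
T | _1[0]1#0   read 0 → write _, move +1, go to R
R | _1_[1]#0   read 1 → write 0, move -1, go to S
S | _1[_]0#0   read _ → write _, move +1, go to Q
Q | _1_[0]#0   read 0 → write 0, move -1, go to P
P | _1[_]0#0   read _ → write #, move -1, go to S
S | _[1]#0#0   read 1 → write 1, move -1, go to T
T | [_]1#0#0   read _ → write 1, move +1, go to Q
Q | 1[1]#0#0   read 1 → write #, move +1, go to S
S | 1#[#]0#0   read # → write 0, move +1, go to P
P | 1#0[0]#0
M halts after 18 transitions.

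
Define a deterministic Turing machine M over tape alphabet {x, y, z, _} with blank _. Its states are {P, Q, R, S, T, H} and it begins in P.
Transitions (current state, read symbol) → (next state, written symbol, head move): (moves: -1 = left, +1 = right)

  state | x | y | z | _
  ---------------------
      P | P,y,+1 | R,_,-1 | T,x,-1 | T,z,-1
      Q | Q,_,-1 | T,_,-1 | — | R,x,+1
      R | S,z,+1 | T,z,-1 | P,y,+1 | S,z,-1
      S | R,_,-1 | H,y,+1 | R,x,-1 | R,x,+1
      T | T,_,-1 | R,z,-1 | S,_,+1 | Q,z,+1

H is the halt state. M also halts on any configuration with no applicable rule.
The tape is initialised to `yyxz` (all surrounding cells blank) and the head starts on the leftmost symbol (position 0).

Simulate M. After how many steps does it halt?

14

P | ___[y]yxz   read y → write _, move -1, go to R
R | __[_]_yxz   read _ → write z, move -1, go to S
S | _[_]z_yxz   read _ → write x, move +1, go to R
R | _x[z]_yxz   read z → write y, move +1, go to P
P | _xy[_]yxz   read _ → write z, move -1, go to T
T | _x[y]zyxz   read y → write z, move -1, go to R
R | _[x]zzyxz   read x → write z, move +1, go to S
S | _z[z]zyxz   read z → write x, move -1, go to R
R | _[z]xzyxz   read z → write y, move +1, go to P
P | _y[x]zyxz   read x → write y, move +1, go to P
P | _yy[z]yxz   read z → write x, move -1, go to T
T | _y[y]xyxz   read y → write z, move -1, go to R
R | _[y]zxyxz   read y → write z, move -1, go to T
T | [_]zzxyxz   read _ → write z, move +1, go to Q
Q | z[z]zxyxz
M halts after 14 transitions.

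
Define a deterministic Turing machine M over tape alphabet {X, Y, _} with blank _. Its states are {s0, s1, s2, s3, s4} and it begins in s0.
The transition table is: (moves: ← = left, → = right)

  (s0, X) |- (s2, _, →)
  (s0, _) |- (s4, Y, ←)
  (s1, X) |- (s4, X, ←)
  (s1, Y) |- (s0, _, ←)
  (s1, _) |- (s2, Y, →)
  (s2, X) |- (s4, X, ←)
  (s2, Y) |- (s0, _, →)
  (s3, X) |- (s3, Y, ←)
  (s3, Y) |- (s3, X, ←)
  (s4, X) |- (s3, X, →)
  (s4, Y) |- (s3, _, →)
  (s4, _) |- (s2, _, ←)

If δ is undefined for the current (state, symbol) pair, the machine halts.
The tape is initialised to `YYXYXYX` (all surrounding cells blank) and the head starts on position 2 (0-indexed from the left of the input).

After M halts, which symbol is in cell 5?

_

state=s0 head=2 tape=YY[X]YXYX_   (s0,X)→(s2,_,→)
state=s2 head=3 tape=YY_[Y]XYX_   (s2,Y)→(s0,_,→)
state=s0 head=4 tape=YY__[X]YX_   (s0,X)→(s2,_,→)
state=s2 head=5 tape=YY___[Y]X_   (s2,Y)→(s0,_,→)
state=s0 head=6 tape=YY____[X]_   (s0,X)→(s2,_,→)
state=s2 head=7 tape=YY_____[_]
Cell 5 holds _ when M halts.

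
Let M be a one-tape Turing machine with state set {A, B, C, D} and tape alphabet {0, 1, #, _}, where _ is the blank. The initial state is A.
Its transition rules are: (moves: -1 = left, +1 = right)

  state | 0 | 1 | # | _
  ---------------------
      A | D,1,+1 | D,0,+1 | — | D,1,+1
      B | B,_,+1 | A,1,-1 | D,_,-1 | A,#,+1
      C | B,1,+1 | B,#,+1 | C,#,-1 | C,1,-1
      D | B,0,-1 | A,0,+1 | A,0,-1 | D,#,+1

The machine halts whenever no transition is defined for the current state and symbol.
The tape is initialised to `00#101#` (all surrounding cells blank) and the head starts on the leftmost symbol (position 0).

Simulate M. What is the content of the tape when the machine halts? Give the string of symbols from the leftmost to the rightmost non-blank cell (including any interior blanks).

A | _[0]0#101#   read 0 → write 1, move +1, go to D
D | _1[0]#101#   read 0 → write 0, move -1, go to B
B | _[1]0#101#   read 1 → write 1, move -1, go to A
A | [_]10#101#   read _ → write 1, move +1, go to D
D | 1[1]0#101#   read 1 → write 0, move +1, go to A
A | 10[0]#101#   read 0 → write 1, move +1, go to D
D | 101[#]101#   read # → write 0, move -1, go to A
A | 10[1]0101#   read 1 → write 0, move +1, go to D
D | 100[0]101#   read 0 → write 0, move -1, go to B
B | 10[0]0101#   read 0 → write _, move +1, go to B
B | 10_[0]101#   read 0 → write _, move +1, go to B
B | 10__[1]01#   read 1 → write 1, move -1, go to A
A | 10_[_]101#   read _ → write 1, move +1, go to D
D | 10_1[1]01#   read 1 → write 0, move +1, go to A
A | 10_10[0]1#   read 0 → write 1, move +1, go to D
D | 10_101[1]#   read 1 → write 0, move +1, go to A
A | 10_1010[#]
The non-blank tape span at halt is 10_1010#.

10_1010#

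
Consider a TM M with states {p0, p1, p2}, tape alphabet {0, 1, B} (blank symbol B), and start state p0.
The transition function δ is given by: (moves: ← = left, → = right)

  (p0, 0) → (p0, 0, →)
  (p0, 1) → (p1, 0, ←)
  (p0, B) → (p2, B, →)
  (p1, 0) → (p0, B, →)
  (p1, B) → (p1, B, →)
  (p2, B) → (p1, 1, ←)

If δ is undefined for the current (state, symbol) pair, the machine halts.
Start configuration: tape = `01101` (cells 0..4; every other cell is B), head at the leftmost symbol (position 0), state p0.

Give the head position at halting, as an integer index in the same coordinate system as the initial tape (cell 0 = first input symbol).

p0 | [0]1101BB   read 0 → write 0, move →, go to p0
p0 | 0[1]101BB   read 1 → write 0, move ←, go to p1
p1 | [0]0101BB   read 0 → write B, move →, go to p0
p0 | B[0]101BB   read 0 → write 0, move →, go to p0
p0 | B0[1]01BB   read 1 → write 0, move ←, go to p1
p1 | B[0]001BB   read 0 → write B, move →, go to p0
p0 | BB[0]01BB   read 0 → write 0, move →, go to p0
p0 | BB0[0]1BB   read 0 → write 0, move →, go to p0
p0 | BB00[1]BB   read 1 → write 0, move ←, go to p1
p1 | BB0[0]0BB   read 0 → write B, move →, go to p0
p0 | BB0B[0]BB   read 0 → write 0, move →, go to p0
p0 | BB0B0[B]B   read B → write B, move →, go to p2
p2 | BB0B0B[B]   read B → write 1, move ←, go to p1
p1 | BB0B0[B]1   read B → write B, move →, go to p1
p1 | BB0B0B[1]
At halt the head is at cell 6.

6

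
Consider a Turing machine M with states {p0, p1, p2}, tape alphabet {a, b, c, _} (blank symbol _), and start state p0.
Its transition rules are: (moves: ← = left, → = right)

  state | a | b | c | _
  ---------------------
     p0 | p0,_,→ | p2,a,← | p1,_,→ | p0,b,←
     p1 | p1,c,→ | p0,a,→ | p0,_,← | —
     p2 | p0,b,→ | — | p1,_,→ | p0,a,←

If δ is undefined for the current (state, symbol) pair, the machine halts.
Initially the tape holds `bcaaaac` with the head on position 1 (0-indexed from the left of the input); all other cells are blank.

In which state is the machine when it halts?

p1

state=p0 head=1 tape=b[c]aaaac   (p0,c)→(p1,_,→)
state=p1 head=2 tape=b_[a]aaac   (p1,a)→(p1,c,→)
state=p1 head=3 tape=b_c[a]aac   (p1,a)→(p1,c,→)
state=p1 head=4 tape=b_cc[a]ac   (p1,a)→(p1,c,→)
state=p1 head=5 tape=b_ccc[a]c   (p1,a)→(p1,c,→)
state=p1 head=6 tape=b_cccc[c]   (p1,c)→(p0,_,←)
state=p0 head=5 tape=b_ccc[c]_   (p0,c)→(p1,_,→)
state=p1 head=6 tape=b_ccc_[_]
No transition is defined for (p1, _); M halts in state p1.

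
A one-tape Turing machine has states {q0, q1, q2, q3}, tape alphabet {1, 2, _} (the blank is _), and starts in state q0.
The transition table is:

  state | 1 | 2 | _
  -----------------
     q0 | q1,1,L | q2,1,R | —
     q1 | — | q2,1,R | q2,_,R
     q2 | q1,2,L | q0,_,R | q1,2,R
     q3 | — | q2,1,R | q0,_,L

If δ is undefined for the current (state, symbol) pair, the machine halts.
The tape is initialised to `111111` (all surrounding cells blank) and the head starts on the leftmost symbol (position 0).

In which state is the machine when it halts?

state=q0 head=0 tape=_[1]11111_   (q0,1)→(q1,1,L)
state=q1 head=-1 tape=[_]111111_   (q1,_)→(q2,_,R)
state=q2 head=0 tape=_[1]11111_   (q2,1)→(q1,2,L)
state=q1 head=-1 tape=[_]211111_   (q1,_)→(q2,_,R)
state=q2 head=0 tape=_[2]11111_   (q2,2)→(q0,_,R)
state=q0 head=1 tape=__[1]1111_   (q0,1)→(q1,1,L)
state=q1 head=0 tape=_[_]11111_   (q1,_)→(q2,_,R)
state=q2 head=1 tape=__[1]1111_   (q2,1)→(q1,2,L)
state=q1 head=0 tape=_[_]21111_   (q1,_)→(q2,_,R)
state=q2 head=1 tape=__[2]1111_   (q2,2)→(q0,_,R)
state=q0 head=2 tape=___[1]111_   (q0,1)→(q1,1,L)
state=q1 head=1 tape=__[_]1111_   (q1,_)→(q2,_,R)
state=q2 head=2 tape=___[1]111_   (q2,1)→(q1,2,L)
state=q1 head=1 tape=__[_]2111_   (q1,_)→(q2,_,R)
state=q2 head=2 tape=___[2]111_   (q2,2)→(q0,_,R)
state=q0 head=3 tape=____[1]11_   (q0,1)→(q1,1,L)
state=q1 head=2 tape=___[_]111_   (q1,_)→(q2,_,R)
state=q2 head=3 tape=____[1]11_   (q2,1)→(q1,2,L)
state=q1 head=2 tape=___[_]211_   (q1,_)→(q2,_,R)
state=q2 head=3 tape=____[2]11_   (q2,2)→(q0,_,R)
state=q0 head=4 tape=_____[1]1_   (q0,1)→(q1,1,L)
state=q1 head=3 tape=____[_]11_   (q1,_)→(q2,_,R)
state=q2 head=4 tape=_____[1]1_   (q2,1)→(q1,2,L)
state=q1 head=3 tape=____[_]21_   (q1,_)→(q2,_,R)
state=q2 head=4 tape=_____[2]1_   (q2,2)→(q0,_,R)
state=q0 head=5 tape=______[1]_   (q0,1)→(q1,1,L)
state=q1 head=4 tape=_____[_]1_   (q1,_)→(q2,_,R)
state=q2 head=5 tape=______[1]_   (q2,1)→(q1,2,L)
state=q1 head=4 tape=_____[_]2_   (q1,_)→(q2,_,R)
state=q2 head=5 tape=______[2]_   (q2,2)→(q0,_,R)
state=q0 head=6 tape=_______[_]
No transition is defined for (q0, _); M halts in state q0.

q0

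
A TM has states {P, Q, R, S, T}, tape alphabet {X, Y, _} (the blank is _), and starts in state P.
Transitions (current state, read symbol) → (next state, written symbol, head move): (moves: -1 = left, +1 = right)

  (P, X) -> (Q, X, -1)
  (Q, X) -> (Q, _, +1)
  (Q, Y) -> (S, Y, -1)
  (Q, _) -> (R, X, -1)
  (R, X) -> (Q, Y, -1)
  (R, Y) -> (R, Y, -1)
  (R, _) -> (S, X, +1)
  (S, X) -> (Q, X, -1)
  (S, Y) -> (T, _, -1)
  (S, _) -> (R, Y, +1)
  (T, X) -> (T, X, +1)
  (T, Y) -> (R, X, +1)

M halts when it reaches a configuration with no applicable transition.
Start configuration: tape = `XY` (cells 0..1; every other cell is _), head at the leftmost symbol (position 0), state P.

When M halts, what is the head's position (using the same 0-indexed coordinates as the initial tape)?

P | __[X]Y   read X → write X, move -1, go to Q
Q | _[_]XY   read _ → write X, move -1, go to R
R | [_]XXY   read _ → write X, move +1, go to S
S | X[X]XY   read X → write X, move -1, go to Q
Q | [X]XXY   read X → write _, move +1, go to Q
Q | _[X]XY   read X → write _, move +1, go to Q
Q | __[X]Y   read X → write _, move +1, go to Q
Q | ___[Y]   read Y → write Y, move -1, go to S
S | __[_]Y   read _ → write Y, move +1, go to R
R | __Y[Y]   read Y → write Y, move -1, go to R
R | __[Y]Y   read Y → write Y, move -1, go to R
R | _[_]YY   read _ → write X, move +1, go to S
S | _X[Y]Y   read Y → write _, move -1, go to T
T | _[X]_Y   read X → write X, move +1, go to T
T | _X[_]Y
At halt the head is at cell 0.

0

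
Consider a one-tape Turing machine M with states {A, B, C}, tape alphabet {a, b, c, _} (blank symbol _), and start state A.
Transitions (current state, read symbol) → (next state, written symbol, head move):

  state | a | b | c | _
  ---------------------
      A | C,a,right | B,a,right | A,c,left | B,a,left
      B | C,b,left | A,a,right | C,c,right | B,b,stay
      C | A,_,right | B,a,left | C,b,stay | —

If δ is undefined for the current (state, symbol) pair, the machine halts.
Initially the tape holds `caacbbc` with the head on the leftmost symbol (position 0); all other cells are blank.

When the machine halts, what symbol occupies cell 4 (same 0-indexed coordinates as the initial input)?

_

state=A head=0 tape=__[c]aacbbc_   (A,c)→(A,c,left)
state=A head=-1 tape=_[_]caacbbc_   (A,_)→(B,a,left)
state=B head=-2 tape=[_]acaacbbc_   (B,_)→(B,b,stay)
state=B head=-2 tape=[b]acaacbbc_   (B,b)→(A,a,right)
state=A head=-1 tape=a[a]caacbbc_   (A,a)→(C,a,right)
state=C head=0 tape=aa[c]aacbbc_   (C,c)→(C,b,stay)
state=C head=0 tape=aa[b]aacbbc_   (C,b)→(B,a,left)
state=B head=-1 tape=a[a]aaacbbc_   (B,a)→(C,b,left)
state=C head=-2 tape=[a]baaacbbc_   (C,a)→(A,_,right)
state=A head=-1 tape=_[b]aaacbbc_   (A,b)→(B,a,right)
state=B head=0 tape=_a[a]aacbbc_   (B,a)→(C,b,left)
state=C head=-1 tape=_[a]baacbbc_   (C,a)→(A,_,right)
state=A head=0 tape=__[b]aacbbc_   (A,b)→(B,a,right)
state=B head=1 tape=__a[a]acbbc_   (B,a)→(C,b,left)
state=C head=0 tape=__[a]bacbbc_   (C,a)→(A,_,right)
state=A head=1 tape=___[b]acbbc_   (A,b)→(B,a,right)
state=B head=2 tape=___a[a]cbbc_   (B,a)→(C,b,left)
state=C head=1 tape=___[a]bcbbc_   (C,a)→(A,_,right)
state=A head=2 tape=____[b]cbbc_   (A,b)→(B,a,right)
state=B head=3 tape=____a[c]bbc_   (B,c)→(C,c,right)
state=C head=4 tape=____ac[b]bc_   (C,b)→(B,a,left)
state=B head=3 tape=____a[c]abc_   (B,c)→(C,c,right)
state=C head=4 tape=____ac[a]bc_   (C,a)→(A,_,right)
state=A head=5 tape=____ac_[b]c_   (A,b)→(B,a,right)
state=B head=6 tape=____ac_a[c]_   (B,c)→(C,c,right)
state=C head=7 tape=____ac_ac[_]
Cell 4 holds _ when M halts.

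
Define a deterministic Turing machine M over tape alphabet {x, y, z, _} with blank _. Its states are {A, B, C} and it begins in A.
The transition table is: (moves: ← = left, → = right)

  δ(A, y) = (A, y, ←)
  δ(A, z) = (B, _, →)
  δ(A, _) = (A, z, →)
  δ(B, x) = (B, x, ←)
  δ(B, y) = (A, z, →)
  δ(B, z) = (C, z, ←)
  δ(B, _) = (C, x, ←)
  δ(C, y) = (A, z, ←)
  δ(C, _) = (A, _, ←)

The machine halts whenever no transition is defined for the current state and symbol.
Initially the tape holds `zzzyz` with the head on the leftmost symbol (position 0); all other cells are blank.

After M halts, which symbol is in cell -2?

z

state=A head=0 tape=__[z]zzyz   (A,z)→(B,_,→)
state=B head=1 tape=___[z]zyz   (B,z)→(C,z,←)
state=C head=0 tape=__[_]zzyz   (C,_)→(A,_,←)
state=A head=-1 tape=_[_]_zzyz   (A,_)→(A,z,→)
state=A head=0 tape=_z[_]zzyz   (A,_)→(A,z,→)
state=A head=1 tape=_zz[z]zyz   (A,z)→(B,_,→)
state=B head=2 tape=_zz_[z]yz   (B,z)→(C,z,←)
state=C head=1 tape=_zz[_]zyz   (C,_)→(A,_,←)
state=A head=0 tape=_z[z]_zyz   (A,z)→(B,_,→)
state=B head=1 tape=_z_[_]zyz   (B,_)→(C,x,←)
state=C head=0 tape=_z[_]xzyz   (C,_)→(A,_,←)
state=A head=-1 tape=_[z]_xzyz   (A,z)→(B,_,→)
state=B head=0 tape=__[_]xzyz   (B,_)→(C,x,←)
state=C head=-1 tape=_[_]xxzyz   (C,_)→(A,_,←)
state=A head=-2 tape=[_]_xxzyz   (A,_)→(A,z,→)
state=A head=-1 tape=z[_]xxzyz   (A,_)→(A,z,→)
state=A head=0 tape=zz[x]xzyz
Cell -2 holds z when M halts.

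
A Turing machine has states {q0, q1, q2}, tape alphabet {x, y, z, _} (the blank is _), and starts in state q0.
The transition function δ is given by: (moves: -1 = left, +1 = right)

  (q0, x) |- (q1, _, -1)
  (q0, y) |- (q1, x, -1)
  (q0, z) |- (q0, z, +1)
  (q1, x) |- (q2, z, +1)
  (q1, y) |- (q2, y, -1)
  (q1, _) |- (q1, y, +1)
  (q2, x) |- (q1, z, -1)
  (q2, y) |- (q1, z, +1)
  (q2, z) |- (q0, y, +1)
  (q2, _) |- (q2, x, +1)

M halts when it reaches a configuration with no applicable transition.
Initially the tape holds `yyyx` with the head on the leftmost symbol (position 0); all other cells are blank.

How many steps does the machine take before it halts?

q0 | __[y]yyx   read y → write x, move -1, go to q1
q1 | _[_]xyyx   read _ → write y, move +1, go to q1
q1 | _y[x]yyx   read x → write z, move +1, go to q2
q2 | _yz[y]yx   read y → write z, move +1, go to q1
q1 | _yzz[y]x   read y → write y, move -1, go to q2
q2 | _yz[z]yx   read z → write y, move +1, go to q0
q0 | _yzy[y]x   read y → write x, move -1, go to q1
q1 | _yz[y]xx   read y → write y, move -1, go to q2
q2 | _y[z]yxx   read z → write y, move +1, go to q0
q0 | _yy[y]xx   read y → write x, move -1, go to q1
q1 | _y[y]xxx   read y → write y, move -1, go to q2
q2 | _[y]yxxx   read y → write z, move +1, go to q1
q1 | _z[y]xxx   read y → write y, move -1, go to q2
q2 | _[z]yxxx   read z → write y, move +1, go to q0
q0 | _y[y]xxx   read y → write x, move -1, go to q1
q1 | _[y]xxxx   read y → write y, move -1, go to q2
q2 | [_]yxxxx   read _ → write x, move +1, go to q2
q2 | x[y]xxxx   read y → write z, move +1, go to q1
q1 | xz[x]xxx   read x → write z, move +1, go to q2
q2 | xzz[x]xx   read x → write z, move -1, go to q1
q1 | xz[z]zxx
M halts after 20 transitions.

20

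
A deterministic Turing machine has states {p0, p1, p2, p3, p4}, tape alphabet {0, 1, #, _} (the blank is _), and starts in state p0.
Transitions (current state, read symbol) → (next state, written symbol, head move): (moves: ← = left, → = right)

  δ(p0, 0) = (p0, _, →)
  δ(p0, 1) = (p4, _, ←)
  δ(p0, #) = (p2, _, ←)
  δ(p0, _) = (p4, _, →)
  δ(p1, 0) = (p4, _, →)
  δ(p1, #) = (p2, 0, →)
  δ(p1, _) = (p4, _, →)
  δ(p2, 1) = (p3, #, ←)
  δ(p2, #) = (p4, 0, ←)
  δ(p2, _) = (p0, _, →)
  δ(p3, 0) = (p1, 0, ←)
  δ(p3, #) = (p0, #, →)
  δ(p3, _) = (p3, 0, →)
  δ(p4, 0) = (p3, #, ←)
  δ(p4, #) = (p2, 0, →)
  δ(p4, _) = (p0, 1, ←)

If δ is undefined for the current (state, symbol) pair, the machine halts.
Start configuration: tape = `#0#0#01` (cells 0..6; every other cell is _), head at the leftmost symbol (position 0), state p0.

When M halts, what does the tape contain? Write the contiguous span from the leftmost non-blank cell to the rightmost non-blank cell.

0#0#_00__1

state=p0 head=0 tape=_[#]0#0#01__   (p0,#)→(p2,_,←)
state=p2 head=-1 tape=[_]_0#0#01__   (p2,_)→(p0,_,→)
state=p0 head=0 tape=_[_]0#0#01__   (p0,_)→(p4,_,→)
state=p4 head=1 tape=__[0]#0#01__   (p4,0)→(p3,#,←)
state=p3 head=0 tape=_[_]##0#01__   (p3,_)→(p3,0,→)
state=p3 head=1 tape=_0[#]#0#01__   (p3,#)→(p0,#,→)
state=p0 head=2 tape=_0#[#]0#01__   (p0,#)→(p2,_,←)
state=p2 head=1 tape=_0[#]_0#01__   (p2,#)→(p4,0,←)
state=p4 head=0 tape=_[0]0_0#01__   (p4,0)→(p3,#,←)
state=p3 head=-1 tape=[_]#0_0#01__   (p3,_)→(p3,0,→)
state=p3 head=0 tape=0[#]0_0#01__   (p3,#)→(p0,#,→)
state=p0 head=1 tape=0#[0]_0#01__   (p0,0)→(p0,_,→)
state=p0 head=2 tape=0#_[_]0#01__   (p0,_)→(p4,_,→)
state=p4 head=3 tape=0#__[0]#01__   (p4,0)→(p3,#,←)
state=p3 head=2 tape=0#_[_]##01__   (p3,_)→(p3,0,→)
state=p3 head=3 tape=0#_0[#]#01__   (p3,#)→(p0,#,→)
state=p0 head=4 tape=0#_0#[#]01__   (p0,#)→(p2,_,←)
state=p2 head=3 tape=0#_0[#]_01__   (p2,#)→(p4,0,←)
state=p4 head=2 tape=0#_[0]0_01__   (p4,0)→(p3,#,←)
state=p3 head=1 tape=0#[_]#0_01__   (p3,_)→(p3,0,→)
state=p3 head=2 tape=0#0[#]0_01__   (p3,#)→(p0,#,→)
state=p0 head=3 tape=0#0#[0]_01__   (p0,0)→(p0,_,→)
state=p0 head=4 tape=0#0#_[_]01__   (p0,_)→(p4,_,→)
state=p4 head=5 tape=0#0#__[0]1__   (p4,0)→(p3,#,←)
state=p3 head=4 tape=0#0#_[_]#1__   (p3,_)→(p3,0,→)
state=p3 head=5 tape=0#0#_0[#]1__   (p3,#)→(p0,#,→)
state=p0 head=6 tape=0#0#_0#[1]__   (p0,1)→(p4,_,←)
state=p4 head=5 tape=0#0#_0[#]___   (p4,#)→(p2,0,→)
state=p2 head=6 tape=0#0#_00[_]__   (p2,_)→(p0,_,→)
state=p0 head=7 tape=0#0#_00_[_]_   (p0,_)→(p4,_,→)
state=p4 head=8 tape=0#0#_00__[_]   (p4,_)→(p0,1,←)
state=p0 head=7 tape=0#0#_00_[_]1   (p0,_)→(p4,_,→)
state=p4 head=8 tape=0#0#_00__[1]
The non-blank tape span at halt is 0#0#_00__1.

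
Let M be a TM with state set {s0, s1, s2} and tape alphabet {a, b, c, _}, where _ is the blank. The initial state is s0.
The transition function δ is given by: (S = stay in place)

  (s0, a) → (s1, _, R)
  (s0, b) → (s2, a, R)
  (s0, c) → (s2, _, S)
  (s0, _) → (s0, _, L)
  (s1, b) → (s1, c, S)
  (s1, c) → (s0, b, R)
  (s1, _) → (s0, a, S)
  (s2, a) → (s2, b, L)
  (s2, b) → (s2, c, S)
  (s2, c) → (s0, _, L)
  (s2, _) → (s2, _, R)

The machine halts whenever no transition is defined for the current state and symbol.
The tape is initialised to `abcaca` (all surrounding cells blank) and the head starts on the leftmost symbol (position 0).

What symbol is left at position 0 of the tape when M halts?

s0 | [a]bcaca   read a → write _, move R, go to s1
s1 | _[b]caca   read b → write c, move S, go to s1
s1 | _[c]caca   read c → write b, move R, go to s0
s0 | _b[c]aca   read c → write _, move S, go to s2
s2 | _b[_]aca   read _ → write _, move R, go to s2
s2 | _b_[a]ca   read a → write b, move L, go to s2
s2 | _b[_]bca   read _ → write _, move R, go to s2
s2 | _b_[b]ca   read b → write c, move S, go to s2
s2 | _b_[c]ca   read c → write _, move L, go to s0
s0 | _b[_]_ca   read _ → write _, move L, go to s0
s0 | _[b]__ca   read b → write a, move R, go to s2
s2 | _a[_]_ca   read _ → write _, move R, go to s2
s2 | _a_[_]ca   read _ → write _, move R, go to s2
s2 | _a__[c]a   read c → write _, move L, go to s0
s0 | _a_[_]_a   read _ → write _, move L, go to s0
s0 | _a[_]__a   read _ → write _, move L, go to s0
s0 | _[a]___a   read a → write _, move R, go to s1
s1 | __[_]__a   read _ → write a, move S, go to s0
s0 | __[a]__a   read a → write _, move R, go to s1
s1 | ___[_]_a   read _ → write a, move S, go to s0
s0 | ___[a]_a   read a → write _, move R, go to s1
s1 | ____[_]a   read _ → write a, move S, go to s0
s0 | ____[a]a   read a → write _, move R, go to s1
s1 | _____[a]
Cell 0 holds _ when M halts.

_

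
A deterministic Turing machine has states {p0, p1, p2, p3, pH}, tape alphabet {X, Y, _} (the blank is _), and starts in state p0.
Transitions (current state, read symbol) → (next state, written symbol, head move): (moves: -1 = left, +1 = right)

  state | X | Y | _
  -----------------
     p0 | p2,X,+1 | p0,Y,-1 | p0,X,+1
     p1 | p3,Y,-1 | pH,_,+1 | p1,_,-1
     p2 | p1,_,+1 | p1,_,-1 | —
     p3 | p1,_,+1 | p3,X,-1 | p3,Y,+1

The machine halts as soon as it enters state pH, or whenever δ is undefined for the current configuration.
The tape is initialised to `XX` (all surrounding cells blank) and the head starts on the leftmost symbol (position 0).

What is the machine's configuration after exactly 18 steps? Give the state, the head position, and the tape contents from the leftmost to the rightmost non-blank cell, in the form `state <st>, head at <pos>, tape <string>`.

p0 | ___[X]X_   read X → write X, move +1, go to p2
p2 | ___X[X]_   read X → write _, move +1, go to p1
p1 | ___X_[_]   read _ → write _, move -1, go to p1
p1 | ___X[_]_   read _ → write _, move -1, go to p1
p1 | ___[X]__   read X → write Y, move -1, go to p3
p3 | __[_]Y__   read _ → write Y, move +1, go to p3
p3 | __Y[Y]__   read Y → write X, move -1, go to p3
p3 | __[Y]X__   read Y → write X, move -1, go to p3
p3 | _[_]XX__   read _ → write Y, move +1, go to p3
p3 | _Y[X]X__   read X → write _, move +1, go to p1
p1 | _Y_[X]__   read X → write Y, move -1, go to p3
p3 | _Y[_]Y__   read _ → write Y, move +1, go to p3
p3 | _YY[Y]__   read Y → write X, move -1, go to p3
p3 | _Y[Y]X__   read Y → write X, move -1, go to p3
p3 | _[Y]XX__   read Y → write X, move -1, go to p3
p3 | [_]XXX__   read _ → write Y, move +1, go to p3
p3 | Y[X]XX__   read X → write _, move +1, go to p1
p1 | Y_[X]X__   read X → write Y, move -1, go to p3
p3 | Y[_]YX__
After 18 steps: state p3, head at -2, tape Y_YX.

state p3, head at -2, tape Y_YX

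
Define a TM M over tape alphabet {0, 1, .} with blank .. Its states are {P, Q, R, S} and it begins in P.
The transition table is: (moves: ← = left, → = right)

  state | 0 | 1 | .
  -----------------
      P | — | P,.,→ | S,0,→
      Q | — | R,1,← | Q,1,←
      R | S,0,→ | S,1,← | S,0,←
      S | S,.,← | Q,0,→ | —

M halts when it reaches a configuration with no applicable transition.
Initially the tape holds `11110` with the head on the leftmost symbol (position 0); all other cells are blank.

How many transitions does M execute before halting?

4

P | [1]1110   read 1 → write ., move →, go to P
P | .[1]110   read 1 → write ., move →, go to P
P | ..[1]10   read 1 → write ., move →, go to P
P | ...[1]0   read 1 → write ., move →, go to P
P | ....[0]
M halts after 4 transitions.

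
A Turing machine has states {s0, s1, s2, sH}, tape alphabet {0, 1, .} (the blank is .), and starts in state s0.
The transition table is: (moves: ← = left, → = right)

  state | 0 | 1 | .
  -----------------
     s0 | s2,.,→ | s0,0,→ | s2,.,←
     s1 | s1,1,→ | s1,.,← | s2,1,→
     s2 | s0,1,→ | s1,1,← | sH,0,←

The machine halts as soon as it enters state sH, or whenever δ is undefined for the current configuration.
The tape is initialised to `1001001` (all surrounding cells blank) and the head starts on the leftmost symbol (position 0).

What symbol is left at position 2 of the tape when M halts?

1

s0 | [1]001001.   read 1 → write 0, move →, go to s0
s0 | 0[0]01001.   read 0 → write ., move →, go to s2
s2 | 0.[0]1001.   read 0 → write 1, move →, go to s0
s0 | 0.1[1]001.   read 1 → write 0, move →, go to s0
s0 | 0.10[0]01.   read 0 → write ., move →, go to s2
s2 | 0.10.[0]1.   read 0 → write 1, move →, go to s0
s0 | 0.10.1[1].   read 1 → write 0, move →, go to s0
s0 | 0.10.10[.]   read . → write ., move ←, go to s2
s2 | 0.10.1[0].   read 0 → write 1, move →, go to s0
s0 | 0.10.11[.]   read . → write ., move ←, go to s2
s2 | 0.10.1[1].   read 1 → write 1, move ←, go to s1
s1 | 0.10.[1]1.   read 1 → write ., move ←, go to s1
s1 | 0.10[.].1.   read . → write 1, move →, go to s2
s2 | 0.101[.]1.   read . → write 0, move ←, go to sH
sH | 0.10[1]01.
Cell 2 holds 1 when M halts.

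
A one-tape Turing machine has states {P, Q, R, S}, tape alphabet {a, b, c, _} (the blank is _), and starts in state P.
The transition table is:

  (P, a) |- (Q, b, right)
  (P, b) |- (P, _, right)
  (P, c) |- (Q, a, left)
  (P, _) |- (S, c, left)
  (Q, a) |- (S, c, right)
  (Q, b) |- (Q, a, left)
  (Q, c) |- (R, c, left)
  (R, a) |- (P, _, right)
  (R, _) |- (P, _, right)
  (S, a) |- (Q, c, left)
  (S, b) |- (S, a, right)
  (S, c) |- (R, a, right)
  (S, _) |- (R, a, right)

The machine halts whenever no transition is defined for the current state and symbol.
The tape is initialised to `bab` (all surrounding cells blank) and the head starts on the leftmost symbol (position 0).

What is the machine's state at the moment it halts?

Q

state=P head=0 tape=[b]ab   (P,b)→(P,_,right)
state=P head=1 tape=_[a]b   (P,a)→(Q,b,right)
state=Q head=2 tape=_b[b]   (Q,b)→(Q,a,left)
state=Q head=1 tape=_[b]a   (Q,b)→(Q,a,left)
state=Q head=0 tape=[_]aa
No transition is defined for (Q, _); M halts in state Q.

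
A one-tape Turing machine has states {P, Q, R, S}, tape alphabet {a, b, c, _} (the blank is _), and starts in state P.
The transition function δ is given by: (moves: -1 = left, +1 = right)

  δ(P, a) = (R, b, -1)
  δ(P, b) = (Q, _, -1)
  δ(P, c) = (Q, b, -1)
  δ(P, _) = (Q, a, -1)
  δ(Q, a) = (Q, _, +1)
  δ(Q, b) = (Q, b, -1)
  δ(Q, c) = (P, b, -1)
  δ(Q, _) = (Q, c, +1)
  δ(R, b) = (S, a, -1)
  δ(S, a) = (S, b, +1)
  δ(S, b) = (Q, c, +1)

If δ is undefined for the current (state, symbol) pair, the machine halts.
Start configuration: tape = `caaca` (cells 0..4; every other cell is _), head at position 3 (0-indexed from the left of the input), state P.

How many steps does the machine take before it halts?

7

state=P head=3 tape=caa[c]a   (P,c)→(Q,b,-1)
state=Q head=2 tape=ca[a]ba   (Q,a)→(Q,_,+1)
state=Q head=3 tape=ca_[b]a   (Q,b)→(Q,b,-1)
state=Q head=2 tape=ca[_]ba   (Q,_)→(Q,c,+1)
state=Q head=3 tape=cac[b]a   (Q,b)→(Q,b,-1)
state=Q head=2 tape=ca[c]ba   (Q,c)→(P,b,-1)
state=P head=1 tape=c[a]bba   (P,a)→(R,b,-1)
state=R head=0 tape=[c]bbba
M halts after 7 transitions.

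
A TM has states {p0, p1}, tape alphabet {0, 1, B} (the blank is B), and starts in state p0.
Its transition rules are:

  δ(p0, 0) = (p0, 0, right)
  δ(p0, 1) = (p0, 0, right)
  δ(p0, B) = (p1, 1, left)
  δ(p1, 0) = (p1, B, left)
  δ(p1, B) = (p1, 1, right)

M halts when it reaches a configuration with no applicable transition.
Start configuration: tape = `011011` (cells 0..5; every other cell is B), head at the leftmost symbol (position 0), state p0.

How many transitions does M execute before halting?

p0 | B[0]11011B   read 0 → write 0, move right, go to p0
p0 | B0[1]1011B   read 1 → write 0, move right, go to p0
p0 | B00[1]011B   read 1 → write 0, move right, go to p0
p0 | B000[0]11B   read 0 → write 0, move right, go to p0
p0 | B0000[1]1B   read 1 → write 0, move right, go to p0
p0 | B00000[1]B   read 1 → write 0, move right, go to p0
p0 | B000000[B]   read B → write 1, move left, go to p1
p1 | B00000[0]1   read 0 → write B, move left, go to p1
p1 | B0000[0]B1   read 0 → write B, move left, go to p1
p1 | B000[0]BB1   read 0 → write B, move left, go to p1
p1 | B00[0]BBB1   read 0 → write B, move left, go to p1
p1 | B0[0]BBBB1   read 0 → write B, move left, go to p1
p1 | B[0]BBBBB1   read 0 → write B, move left, go to p1
p1 | [B]BBBBBB1   read B → write 1, move right, go to p1
p1 | 1[B]BBBBB1   read B → write 1, move right, go to p1
p1 | 11[B]BBBB1   read B → write 1, move right, go to p1
p1 | 111[B]BBB1   read B → write 1, move right, go to p1
p1 | 1111[B]BB1   read B → write 1, move right, go to p1
p1 | 11111[B]B1   read B → write 1, move right, go to p1
p1 | 111111[B]1   read B → write 1, move right, go to p1
p1 | 1111111[1]
M halts after 20 transitions.

20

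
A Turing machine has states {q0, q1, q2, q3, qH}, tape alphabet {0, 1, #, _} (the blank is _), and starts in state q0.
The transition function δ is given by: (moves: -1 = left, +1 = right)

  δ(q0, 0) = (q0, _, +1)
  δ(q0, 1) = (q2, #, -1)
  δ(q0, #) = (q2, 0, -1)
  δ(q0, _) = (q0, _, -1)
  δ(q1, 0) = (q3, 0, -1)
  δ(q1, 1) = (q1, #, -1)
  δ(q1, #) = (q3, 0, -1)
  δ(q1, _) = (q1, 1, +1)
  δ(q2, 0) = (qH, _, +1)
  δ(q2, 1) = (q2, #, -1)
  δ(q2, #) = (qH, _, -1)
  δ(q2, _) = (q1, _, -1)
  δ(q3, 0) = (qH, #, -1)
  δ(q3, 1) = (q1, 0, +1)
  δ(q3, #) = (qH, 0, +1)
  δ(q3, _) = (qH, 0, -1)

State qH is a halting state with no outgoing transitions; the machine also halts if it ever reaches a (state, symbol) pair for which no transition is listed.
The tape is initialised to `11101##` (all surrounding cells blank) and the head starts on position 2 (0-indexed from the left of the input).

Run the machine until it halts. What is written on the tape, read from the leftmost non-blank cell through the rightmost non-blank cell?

1#0##01##

state=q0 head=2 tape=__11[1]01##   (q0,1)→(q2,#,-1)
state=q2 head=1 tape=__1[1]#01##   (q2,1)→(q2,#,-1)
state=q2 head=0 tape=__[1]##01##   (q2,1)→(q2,#,-1)
state=q2 head=-1 tape=_[_]###01##   (q2,_)→(q1,_,-1)
state=q1 head=-2 tape=[_]_###01##   (q1,_)→(q1,1,+1)
state=q1 head=-1 tape=1[_]###01##   (q1,_)→(q1,1,+1)
state=q1 head=0 tape=11[#]##01##   (q1,#)→(q3,0,-1)
state=q3 head=-1 tape=1[1]0##01##   (q3,1)→(q1,0,+1)
state=q1 head=0 tape=10[0]##01##   (q1,0)→(q3,0,-1)
state=q3 head=-1 tape=1[0]0##01##   (q3,0)→(qH,#,-1)
state=qH head=-2 tape=[1]#0##01##
The non-blank tape span at halt is 1#0##01##.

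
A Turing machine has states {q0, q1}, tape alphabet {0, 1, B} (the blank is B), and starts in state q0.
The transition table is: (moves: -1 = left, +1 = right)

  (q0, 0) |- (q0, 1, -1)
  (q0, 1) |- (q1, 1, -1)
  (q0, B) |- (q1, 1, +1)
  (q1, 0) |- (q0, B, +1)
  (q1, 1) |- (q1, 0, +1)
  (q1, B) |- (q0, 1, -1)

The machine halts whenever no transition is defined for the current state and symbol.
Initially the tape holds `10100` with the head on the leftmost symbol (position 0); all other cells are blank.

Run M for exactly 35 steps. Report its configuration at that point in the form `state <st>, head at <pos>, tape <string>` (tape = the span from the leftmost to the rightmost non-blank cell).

state q1, head at -5, tape 1111111111

q0 | BBBBB[1]0100B   read 1 → write 1, move -1, go to q1
q1 | BBBB[B]10100B   read B → write 1, move -1, go to q0
q0 | BBB[B]110100B   read B → write 1, move +1, go to q1
q1 | BBB1[1]10100B   read 1 → write 0, move +1, go to q1
q1 | BBB10[1]0100B   read 1 → write 0, move +1, go to q1
q1 | BBB100[0]100B   read 0 → write B, move +1, go to q0
q0 | BBB100B[1]00B   read 1 → write 1, move -1, go to q1
q1 | BBB100[B]100B   read B → write 1, move -1, go to q0
q0 | BBB10[0]1100B   read 0 → write 1, move -1, go to q0
q0 | BBB1[0]11100B   read 0 → write 1, move -1, go to q0
q0 | BBB[1]111100B   read 1 → write 1, move -1, go to q1
q1 | BB[B]1111100B   read B → write 1, move -1, go to q0
q0 | B[B]11111100B   read B → write 1, move +1, go to q1
q1 | B1[1]1111100B   read 1 → write 0, move +1, go to q1
q1 | B10[1]111100B   read 1 → write 0, move +1, go to q1
q1 | B100[1]11100B   read 1 → write 0, move +1, go to q1
q1 | B1000[1]1100B   read 1 → write 0, move +1, go to q1
q1 | B10000[1]100B   read 1 → write 0, move +1, go to q1
q1 | B100000[1]00B   read 1 → write 0, move +1, go to q1
q1 | B1000000[0]0B   read 0 → write B, move +1, go to q0
q0 | B1000000B[0]B   read 0 → write 1, move -1, go to q0
q0 | B1000000[B]1B   read B → write 1, move +1, go to q1
q1 | B10000001[1]B   read 1 → write 0, move +1, go to q1
q1 | B100000010[B]   read B → write 1, move -1, go to q0
q0 | B10000001[0]1   read 0 → write 1, move -1, go to q0
q0 | B1000000[1]11   read 1 → write 1, move -1, go to q1
q1 | B100000[0]111   read 0 → write B, move +1, go to q0
q0 | B100000B[1]11   read 1 → write 1, move -1, go to q1
q1 | B100000[B]111   read B → write 1, move -1, go to q0
q0 | B10000[0]1111   read 0 → write 1, move -1, go to q0
q0 | B1000[0]11111   read 0 → write 1, move -1, go to q0
q0 | B100[0]111111   read 0 → write 1, move -1, go to q0
q0 | B10[0]1111111   read 0 → write 1, move -1, go to q0
q0 | B1[0]11111111   read 0 → write 1, move -1, go to q0
q0 | B[1]111111111   read 1 → write 1, move -1, go to q1
q1 | [B]1111111111
After 35 steps: state q1, head at -5, tape 1111111111.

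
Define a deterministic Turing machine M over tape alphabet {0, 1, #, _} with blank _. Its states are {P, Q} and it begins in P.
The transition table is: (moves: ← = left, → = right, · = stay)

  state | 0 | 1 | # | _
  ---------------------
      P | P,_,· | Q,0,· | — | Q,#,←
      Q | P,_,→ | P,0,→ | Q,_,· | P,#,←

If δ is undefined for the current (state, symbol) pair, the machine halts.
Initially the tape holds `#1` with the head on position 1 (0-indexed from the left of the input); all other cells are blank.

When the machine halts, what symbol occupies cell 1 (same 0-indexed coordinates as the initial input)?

#

state=P head=1 tape=#[1]_   (P,1)→(Q,0,·)
state=Q head=1 tape=#[0]_   (Q,0)→(P,_,→)
state=P head=2 tape=#_[_]   (P,_)→(Q,#,←)
state=Q head=1 tape=#[_]#   (Q,_)→(P,#,←)
state=P head=0 tape=[#]##
Cell 1 holds # when M halts.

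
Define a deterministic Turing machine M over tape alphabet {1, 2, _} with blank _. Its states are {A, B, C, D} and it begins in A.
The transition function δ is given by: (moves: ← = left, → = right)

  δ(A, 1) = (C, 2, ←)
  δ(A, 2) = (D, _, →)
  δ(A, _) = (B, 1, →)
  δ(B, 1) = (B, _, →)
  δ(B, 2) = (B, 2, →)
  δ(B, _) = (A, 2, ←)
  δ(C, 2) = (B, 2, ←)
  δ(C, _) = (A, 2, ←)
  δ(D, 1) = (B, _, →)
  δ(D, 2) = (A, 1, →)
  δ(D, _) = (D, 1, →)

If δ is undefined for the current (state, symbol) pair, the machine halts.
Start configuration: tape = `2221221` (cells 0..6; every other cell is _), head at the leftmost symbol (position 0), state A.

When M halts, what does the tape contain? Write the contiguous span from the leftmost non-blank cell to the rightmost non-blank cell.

1__221_122

A | [2]221221____   read 2 → write _, move →, go to D
D | _[2]21221____   read 2 → write 1, move →, go to A
A | _1[2]1221____   read 2 → write _, move →, go to D
D | _1_[1]221____   read 1 → write _, move →, go to B
B | _1__[2]21____   read 2 → write 2, move →, go to B
B | _1__2[2]1____   read 2 → write 2, move →, go to B
B | _1__22[1]____   read 1 → write _, move →, go to B
B | _1__22_[_]___   read _ → write 2, move ←, go to A
A | _1__22[_]2___   read _ → write 1, move →, go to B
B | _1__221[2]___   read 2 → write 2, move →, go to B
B | _1__2212[_]__   read _ → write 2, move ←, go to A
A | _1__221[2]2__   read 2 → write _, move →, go to D
D | _1__221_[2]__   read 2 → write 1, move →, go to A
A | _1__221_1[_]_   read _ → write 1, move →, go to B
B | _1__221_11[_]   read _ → write 2, move ←, go to A
A | _1__221_1[1]2   read 1 → write 2, move ←, go to C
C | _1__221_[1]22
The non-blank tape span at halt is 1__221_122.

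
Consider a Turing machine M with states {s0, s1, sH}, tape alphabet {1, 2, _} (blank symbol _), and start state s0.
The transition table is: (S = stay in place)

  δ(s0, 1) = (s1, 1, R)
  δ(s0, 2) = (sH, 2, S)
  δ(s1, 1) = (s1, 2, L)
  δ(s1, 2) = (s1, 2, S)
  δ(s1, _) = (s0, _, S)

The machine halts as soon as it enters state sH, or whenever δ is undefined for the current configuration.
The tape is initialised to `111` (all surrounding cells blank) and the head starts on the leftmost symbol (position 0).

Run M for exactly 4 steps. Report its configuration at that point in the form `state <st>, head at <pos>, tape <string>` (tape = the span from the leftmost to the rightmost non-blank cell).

state s0, head at -1, tape 221

state=s0 head=0 tape=_[1]11   (s0,1)→(s1,1,R)
state=s1 head=1 tape=_1[1]1   (s1,1)→(s1,2,L)
state=s1 head=0 tape=_[1]21   (s1,1)→(s1,2,L)
state=s1 head=-1 tape=[_]221   (s1,_)→(s0,_,S)
state=s0 head=-1 tape=[_]221
After 4 steps: state s0, head at -1, tape 221.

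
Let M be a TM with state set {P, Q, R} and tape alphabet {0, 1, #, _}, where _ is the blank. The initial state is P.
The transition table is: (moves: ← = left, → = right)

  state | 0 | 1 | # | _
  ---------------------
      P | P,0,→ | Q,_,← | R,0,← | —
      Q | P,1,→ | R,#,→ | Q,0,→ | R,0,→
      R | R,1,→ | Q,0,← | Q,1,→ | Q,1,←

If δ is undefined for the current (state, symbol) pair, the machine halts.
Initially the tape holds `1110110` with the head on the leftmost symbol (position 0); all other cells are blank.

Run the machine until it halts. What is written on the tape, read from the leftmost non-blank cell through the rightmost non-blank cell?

000###101

state=P head=0 tape=_[1]110110__   (P,1)→(Q,_,←)
state=Q head=-1 tape=[_]_110110__   (Q,_)→(R,0,→)
state=R head=0 tape=0[_]110110__   (R,_)→(Q,1,←)
state=Q head=-1 tape=[0]1110110__   (Q,0)→(P,1,→)
state=P head=0 tape=1[1]110110__   (P,1)→(Q,_,←)
state=Q head=-1 tape=[1]_110110__   (Q,1)→(R,#,→)
state=R head=0 tape=#[_]110110__   (R,_)→(Q,1,←)
state=Q head=-1 tape=[#]1110110__   (Q,#)→(Q,0,→)
state=Q head=0 tape=0[1]110110__   (Q,1)→(R,#,→)
state=R head=1 tape=0#[1]10110__   (R,1)→(Q,0,←)
state=Q head=0 tape=0[#]010110__   (Q,#)→(Q,0,→)
state=Q head=1 tape=00[0]10110__   (Q,0)→(P,1,→)
state=P head=2 tape=001[1]0110__   (P,1)→(Q,_,←)
state=Q head=1 tape=00[1]_0110__   (Q,1)→(R,#,→)
state=R head=2 tape=00#[_]0110__   (R,_)→(Q,1,←)
state=Q head=1 tape=00[#]10110__   (Q,#)→(Q,0,→)
state=Q head=2 tape=000[1]0110__   (Q,1)→(R,#,→)
state=R head=3 tape=000#[0]110__   (R,0)→(R,1,→)
state=R head=4 tape=000#1[1]10__   (R,1)→(Q,0,←)
state=Q head=3 tape=000#[1]010__   (Q,1)→(R,#,→)
state=R head=4 tape=000##[0]10__   (R,0)→(R,1,→)
state=R head=5 tape=000##1[1]0__   (R,1)→(Q,0,←)
state=Q head=4 tape=000##[1]00__   (Q,1)→(R,#,→)
state=R head=5 tape=000###[0]0__   (R,0)→(R,1,→)
state=R head=6 tape=000###1[0]__   (R,0)→(R,1,→)
state=R head=7 tape=000###11[_]_   (R,_)→(Q,1,←)
state=Q head=6 tape=000###1[1]1_   (Q,1)→(R,#,→)
state=R head=7 tape=000###1#[1]_   (R,1)→(Q,0,←)
state=Q head=6 tape=000###1[#]0_   (Q,#)→(Q,0,→)
state=Q head=7 tape=000###10[0]_   (Q,0)→(P,1,→)
state=P head=8 tape=000###101[_]
The non-blank tape span at halt is 000###101.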